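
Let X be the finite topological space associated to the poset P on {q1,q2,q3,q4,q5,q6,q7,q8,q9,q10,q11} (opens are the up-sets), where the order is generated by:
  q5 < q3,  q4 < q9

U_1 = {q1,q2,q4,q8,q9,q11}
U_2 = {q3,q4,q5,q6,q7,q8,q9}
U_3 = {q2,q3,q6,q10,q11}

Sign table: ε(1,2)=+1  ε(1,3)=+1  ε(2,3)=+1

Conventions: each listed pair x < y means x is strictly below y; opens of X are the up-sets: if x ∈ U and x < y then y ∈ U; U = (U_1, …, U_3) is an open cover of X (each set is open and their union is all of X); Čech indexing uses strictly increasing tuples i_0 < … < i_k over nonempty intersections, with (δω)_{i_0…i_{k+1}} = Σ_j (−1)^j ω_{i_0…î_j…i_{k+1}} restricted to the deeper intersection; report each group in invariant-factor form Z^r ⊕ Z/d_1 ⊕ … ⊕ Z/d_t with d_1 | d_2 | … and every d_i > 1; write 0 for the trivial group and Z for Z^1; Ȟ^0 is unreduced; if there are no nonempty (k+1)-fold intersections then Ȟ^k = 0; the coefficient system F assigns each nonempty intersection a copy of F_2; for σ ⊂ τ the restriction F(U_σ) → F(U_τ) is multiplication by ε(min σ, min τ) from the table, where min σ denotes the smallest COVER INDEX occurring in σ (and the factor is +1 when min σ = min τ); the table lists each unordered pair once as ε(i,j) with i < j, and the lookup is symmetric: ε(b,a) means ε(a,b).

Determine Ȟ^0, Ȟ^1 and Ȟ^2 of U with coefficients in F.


Ȟ^0 = Z/2,  Ȟ^1 = Z/2,  Ȟ^2 = 0

nonempty overlaps:
  U12={q4,q8,q9} U13={q2,q11} U23={q3,q6}
C dims 3,3; δ0: rk_F2 2
degree 0: 3−2−0 = 1 → Ȟ^0 ≅ Z/2
degree 1: 3−0−2 = 1 → Ȟ^1 ≅ Z/2
degree 2: 0−0−0 = 0 → Ȟ^2 ≅ 0


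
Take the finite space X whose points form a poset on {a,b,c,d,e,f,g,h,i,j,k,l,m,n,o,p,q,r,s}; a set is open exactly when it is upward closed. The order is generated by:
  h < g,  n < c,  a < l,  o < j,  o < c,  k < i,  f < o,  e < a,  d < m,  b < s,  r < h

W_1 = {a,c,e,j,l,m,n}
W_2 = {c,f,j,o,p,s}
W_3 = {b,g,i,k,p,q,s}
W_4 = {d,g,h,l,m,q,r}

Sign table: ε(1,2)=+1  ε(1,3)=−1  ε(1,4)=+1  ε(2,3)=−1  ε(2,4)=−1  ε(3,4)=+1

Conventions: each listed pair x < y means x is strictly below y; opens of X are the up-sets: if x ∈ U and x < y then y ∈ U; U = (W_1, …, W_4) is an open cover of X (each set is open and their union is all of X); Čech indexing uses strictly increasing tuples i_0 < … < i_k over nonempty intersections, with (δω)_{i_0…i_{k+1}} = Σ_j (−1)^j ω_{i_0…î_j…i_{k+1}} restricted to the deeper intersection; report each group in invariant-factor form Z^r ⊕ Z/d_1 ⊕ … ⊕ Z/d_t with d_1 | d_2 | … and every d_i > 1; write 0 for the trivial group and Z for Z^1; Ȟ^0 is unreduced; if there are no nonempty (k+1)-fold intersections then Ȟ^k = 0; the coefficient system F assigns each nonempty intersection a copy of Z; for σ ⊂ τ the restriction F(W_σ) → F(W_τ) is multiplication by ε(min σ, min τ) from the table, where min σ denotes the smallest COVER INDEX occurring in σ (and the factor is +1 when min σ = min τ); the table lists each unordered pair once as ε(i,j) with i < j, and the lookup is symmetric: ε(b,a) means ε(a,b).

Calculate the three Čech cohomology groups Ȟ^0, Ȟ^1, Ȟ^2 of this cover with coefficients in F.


cover nerve:
  W12={c,j} W14={l,m} W23={p,s} W34={g,q}
C dims 4,4; δ0: rk 4, SNF 1^3·2
Ȟ^0: (4−4)−0=0 ⇒ 0
Ȟ^1: (4−0)−4=0 plus torsion [2] ⇒ Z/2
Ȟ^2: (0−0)−0=0 ⇒ 0

Ȟ^0 = 0, Ȟ^1 = Z/2 and Ȟ^2 = 0


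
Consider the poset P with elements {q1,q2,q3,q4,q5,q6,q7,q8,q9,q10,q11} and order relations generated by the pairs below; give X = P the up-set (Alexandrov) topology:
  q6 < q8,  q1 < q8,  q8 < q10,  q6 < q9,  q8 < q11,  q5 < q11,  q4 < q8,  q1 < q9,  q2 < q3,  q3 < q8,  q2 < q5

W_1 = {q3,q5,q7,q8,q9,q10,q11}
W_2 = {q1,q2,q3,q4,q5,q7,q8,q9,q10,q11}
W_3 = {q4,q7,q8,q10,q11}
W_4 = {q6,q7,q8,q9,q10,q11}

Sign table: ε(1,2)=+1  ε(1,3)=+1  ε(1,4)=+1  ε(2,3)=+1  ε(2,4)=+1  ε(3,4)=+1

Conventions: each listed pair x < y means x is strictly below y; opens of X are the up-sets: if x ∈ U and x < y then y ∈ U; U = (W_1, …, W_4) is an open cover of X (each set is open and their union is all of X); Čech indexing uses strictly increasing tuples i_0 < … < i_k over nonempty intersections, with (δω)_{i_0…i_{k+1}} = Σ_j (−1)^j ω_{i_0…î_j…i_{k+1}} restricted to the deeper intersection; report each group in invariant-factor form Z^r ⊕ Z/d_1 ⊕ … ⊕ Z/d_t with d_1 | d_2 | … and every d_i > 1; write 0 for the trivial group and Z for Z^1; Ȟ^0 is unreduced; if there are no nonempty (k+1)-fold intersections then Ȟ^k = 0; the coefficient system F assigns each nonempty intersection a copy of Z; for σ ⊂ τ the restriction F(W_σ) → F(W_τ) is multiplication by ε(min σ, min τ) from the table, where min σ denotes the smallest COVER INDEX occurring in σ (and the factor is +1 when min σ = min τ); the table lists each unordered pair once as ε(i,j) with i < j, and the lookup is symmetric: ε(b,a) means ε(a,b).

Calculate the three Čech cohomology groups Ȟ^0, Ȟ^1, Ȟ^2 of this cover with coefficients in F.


nonempty intersections:
  W12={q3,q5,q7,q8,q9,q10,q11} W13={q7,q8,q10,q11} W14={q7,q8,q9,q10,q11} W23={q4,q7,q8,q10,q11} W24={q7,q8,q9,q10,q11} W34={q7,q8,q10,q11}
  W123={q7,q8,q10,q11} W124={q7,q8,q9,q10,q11} W134={q7,q8,q10,q11} W234={q7,q8,q10,q11}
  W1234={q7,q8,q10,q11}
C dims 4,6,4,1; δ0: rk 3, SNF 1^3; δ1: rk 3, SNF 1^3; δ2: rk 1, SNF 1^1
Ȟ^0: (4−3)−0=1 ⇒ Z
Ȟ^1: (6−3)−3=0 ⇒ 0
Ȟ^2: (4−1)−3=0 ⇒ 0

Ȟ^0(U;F) ≅ Z, Ȟ^1(U;F) ≅ 0, Ȟ^2(U;F) ≅ 0


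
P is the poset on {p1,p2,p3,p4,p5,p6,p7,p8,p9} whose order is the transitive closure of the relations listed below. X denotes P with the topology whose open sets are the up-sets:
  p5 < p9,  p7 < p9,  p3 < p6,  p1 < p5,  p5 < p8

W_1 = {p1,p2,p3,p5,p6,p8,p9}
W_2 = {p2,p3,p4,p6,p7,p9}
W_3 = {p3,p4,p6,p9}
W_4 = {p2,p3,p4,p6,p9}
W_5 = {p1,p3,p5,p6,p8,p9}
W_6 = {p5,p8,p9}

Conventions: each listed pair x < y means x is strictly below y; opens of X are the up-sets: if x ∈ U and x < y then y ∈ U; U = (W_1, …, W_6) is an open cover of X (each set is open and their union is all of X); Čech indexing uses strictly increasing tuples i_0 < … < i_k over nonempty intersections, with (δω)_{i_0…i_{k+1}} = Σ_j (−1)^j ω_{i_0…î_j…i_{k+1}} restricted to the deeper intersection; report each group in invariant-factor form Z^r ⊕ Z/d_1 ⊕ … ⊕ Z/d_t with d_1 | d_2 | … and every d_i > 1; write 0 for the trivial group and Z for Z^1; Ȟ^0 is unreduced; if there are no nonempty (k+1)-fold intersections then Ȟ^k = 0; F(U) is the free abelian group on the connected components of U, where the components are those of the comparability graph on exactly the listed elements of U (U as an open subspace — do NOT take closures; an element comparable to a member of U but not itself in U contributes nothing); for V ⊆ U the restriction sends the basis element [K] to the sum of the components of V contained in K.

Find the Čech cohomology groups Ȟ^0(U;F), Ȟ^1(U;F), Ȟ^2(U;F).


intersection data:
  W12={p2,p3,p6,p9} W13={p3,p6,p9} W14={p2,p3,p6,p9} W15={p1,p3,p5,p6,p8,p9} W16={p5,p8,p9} W23={p3,p4,p6,p9} W24={p2,p3,p4,p6,p9} W25={p3,p6,p9} W26={p9} W34={p3,p4,p6,p9} W35={p3,p6,p9} W36={p9} W45={p3,p6,p9} W46={p9} W56={p5,p8,p9}
  W123={p3,p6,p9} W124={p2,p3,p6,p9} W125={p3,p6,p9} W126={p9} W134={p3,p6,p9} W135={p3,p6,p9} W136={p9} W145={p3,p6,p9} W146={p9} W156={p5,p8,p9} W234={p3,p4,p6,p9} W235={p3,p6,p9} W236={p9} W245={p3,p6,p9} W246={p9} W256={p9} W345={p3,p6,p9} W346={p9} W356={p9} W456={p9}
  W1234={p3,p6,p9} W1235={p3,p6,p9} W1236={p9} W1245={p3,p6,p9} W1246={p9} W1256={p9} W1345={p3,p6,p9} W1346={p9} W1356={p9} W1456={p9} W2345={p3,p6,p9} W2346={p9} W2356={p9} W2456={p9} W3456={p9}
  W12345={p3,p6,p9} W12346={p9} W12356={p9} W12456={p9} W13456={p9} W23456={p9}
  W123456={p9}
components per intersection:
  W1: {p1,p5,p8,p9} {p2} {p3,p6}
  W2: {p2} {p3,p6} {p4} {p7,p9}
  W3: {p3,p6} {p4} {p9}
  W4: {p2} {p3,p6} {p4} {p9}
  W5: {p1,p5,p8,p9} {p3,p6}
  W6: {p5,p8,p9}
  W12: {p2} {p3,p6} {p9}
  W13: {p3,p6} {p9}
  W14: {p2} {p3,p6} {p9}
  W15: {p1,p5,p8,p9} {p3,p6}
  W16: {p5,p8,p9}
  W23: {p3,p6} {p4} {p9}
  W24: {p2} {p3,p6} {p4} {p9}
  W25: {p3,p6} {p9}
  W26: {p9}
  W34: {p3,p6} {p4} {p9}
  W35: {p3,p6} {p9}
  W36: {p9}
  W45: {p3,p6} {p9}
  W46: {p9}
  W56: {p5,p8,p9}
  W123: {p3,p6} {p9}
  W124: {p2} {p3,p6} {p9}
  W125: {p3,p6} {p9}
  W126: {p9}
  W134: {p3,p6} {p9}
  W135: {p3,p6} {p9}
  W136: {p9}
  W145: {p3,p6} {p9}
  W146: {p9}
  W156: {p5,p8,p9}
  W234: {p3,p6} {p4} {p9}
  W235: {p3,p6} {p9}
  W236: {p9}
  W245: {p3,p6} {p9}
  W246: {p9}
  W256: {p9}
  W345: {p3,p6} {p9}
  W346: {p9}
  W356: {p9}
  W456: {p9}
  W1234: {p3,p6} {p9}
  W1235: {p3,p6} {p9}
  W1236: {p9}
  W1245: {p3,p6} {p9}
  W1246: {p9}
  W1256: {p9}
  W1345: {p3,p6} {p9}
  W1346: {p9}
  W1356: {p9}
  W1456: {p9}
  W2345: {p3,p6} {p9}
  W2346: {p9}
  W2356: {p9}
  W2456: {p9}
  W3456: {p9}
  W12345: {p3,p6} {p9}
  W12346: {p9}
  W12356: {p9}
  W12456: {p9}
  W13456: {p9}
  W23456: {p9}
  W123456: {p9}
C dims 17,31,32,20; δ0: rk 13, SNF 1^13; δ1: rk 18, SNF 1^18; δ2: rk 14, SNF 1^14
Ȟ^0 = (17 − 13) − 0 = 4, so Ȟ^0 ≅ Z^4
Ȟ^1 = (31 − 18) − 13 = 0, so Ȟ^1 ≅ 0
Ȟ^2 = (32 − 14) − 18 = 0, so Ȟ^2 ≅ 0

Ȟ^0(U;F) ≅ Z^4, Ȟ^1(U;F) ≅ 0 and Ȟ^2(U;F) ≅ 0


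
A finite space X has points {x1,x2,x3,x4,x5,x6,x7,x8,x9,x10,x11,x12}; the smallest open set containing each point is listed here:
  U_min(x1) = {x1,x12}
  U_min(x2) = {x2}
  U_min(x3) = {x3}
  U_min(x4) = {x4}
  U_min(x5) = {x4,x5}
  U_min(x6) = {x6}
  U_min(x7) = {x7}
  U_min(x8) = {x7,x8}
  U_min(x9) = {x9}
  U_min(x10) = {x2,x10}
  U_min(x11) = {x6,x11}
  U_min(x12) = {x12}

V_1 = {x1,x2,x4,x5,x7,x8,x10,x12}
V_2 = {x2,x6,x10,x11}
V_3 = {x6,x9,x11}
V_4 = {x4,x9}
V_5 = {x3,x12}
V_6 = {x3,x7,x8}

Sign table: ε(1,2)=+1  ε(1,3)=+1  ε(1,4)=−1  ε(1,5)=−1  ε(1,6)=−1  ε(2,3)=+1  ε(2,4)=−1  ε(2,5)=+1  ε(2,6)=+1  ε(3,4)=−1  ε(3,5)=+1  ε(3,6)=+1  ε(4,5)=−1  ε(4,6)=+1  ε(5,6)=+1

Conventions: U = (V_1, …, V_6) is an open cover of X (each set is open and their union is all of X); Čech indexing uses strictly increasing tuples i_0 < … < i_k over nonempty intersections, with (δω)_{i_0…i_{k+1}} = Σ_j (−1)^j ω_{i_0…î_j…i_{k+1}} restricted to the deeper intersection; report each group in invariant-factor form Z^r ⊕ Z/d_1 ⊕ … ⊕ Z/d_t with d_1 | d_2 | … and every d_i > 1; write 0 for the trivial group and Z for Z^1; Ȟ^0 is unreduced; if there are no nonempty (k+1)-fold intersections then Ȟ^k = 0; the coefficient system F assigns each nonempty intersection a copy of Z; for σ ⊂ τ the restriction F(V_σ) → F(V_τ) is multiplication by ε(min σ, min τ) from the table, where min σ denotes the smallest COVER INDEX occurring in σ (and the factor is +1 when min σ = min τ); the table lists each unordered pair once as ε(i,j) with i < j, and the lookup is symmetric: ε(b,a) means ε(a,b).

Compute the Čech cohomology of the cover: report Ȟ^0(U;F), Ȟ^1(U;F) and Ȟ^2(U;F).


Ȟ^0(U;F) ≅ Z, Ȟ^1(U;F) ≅ Z^2 and Ȟ^2(U;F) ≅ 0

nerve simplices:
  V12={x2,x10} V14={x4} V15={x12} V16={x7,x8} V23={x6,x11} V34={x9} V56={x3}
C dims 6,7; δ0: rk 5, SNF 1^5
degree 0: 6−5−0 = 1 → Ȟ^0 ≅ Z
degree 1: 7−0−5 = 2 → Ȟ^1 ≅ Z^2
degree 2: 0−0−0 = 0 → Ȟ^2 ≅ 0


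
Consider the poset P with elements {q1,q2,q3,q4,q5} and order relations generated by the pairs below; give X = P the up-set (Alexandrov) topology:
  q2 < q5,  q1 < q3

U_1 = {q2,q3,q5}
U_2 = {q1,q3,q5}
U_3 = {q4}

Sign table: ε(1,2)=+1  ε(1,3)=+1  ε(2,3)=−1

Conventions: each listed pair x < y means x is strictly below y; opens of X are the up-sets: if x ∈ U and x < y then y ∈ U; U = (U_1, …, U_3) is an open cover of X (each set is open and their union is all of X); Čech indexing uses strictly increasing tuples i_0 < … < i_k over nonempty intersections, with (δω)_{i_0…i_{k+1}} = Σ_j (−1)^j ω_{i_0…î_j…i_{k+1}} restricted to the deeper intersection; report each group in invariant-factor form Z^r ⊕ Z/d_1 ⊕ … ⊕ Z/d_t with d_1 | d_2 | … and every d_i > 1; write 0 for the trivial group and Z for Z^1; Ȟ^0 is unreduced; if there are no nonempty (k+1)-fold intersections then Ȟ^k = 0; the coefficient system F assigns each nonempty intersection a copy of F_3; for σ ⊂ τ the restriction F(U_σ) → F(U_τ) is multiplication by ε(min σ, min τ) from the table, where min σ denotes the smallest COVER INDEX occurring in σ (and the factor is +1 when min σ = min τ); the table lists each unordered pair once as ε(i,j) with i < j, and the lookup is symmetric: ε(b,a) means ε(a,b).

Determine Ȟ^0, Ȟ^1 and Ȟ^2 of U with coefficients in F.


Ȟ^0 = Z/3 ⊕ Z/3,  Ȟ^1 = 0,  Ȟ^2 = 0

intersection data:
  U12={q3,q5}
C dims 3,1; δ0: rk_F3 1
Ȟ^0 = (3 − 1) − 0 = 2, so Ȟ^0 ≅ Z/3 ⊕ Z/3
Ȟ^1 = (1 − 0) − 1 = 0, so Ȟ^1 ≅ 0
Ȟ^2 = (0 − 0) − 0 = 0, so Ȟ^2 ≅ 0


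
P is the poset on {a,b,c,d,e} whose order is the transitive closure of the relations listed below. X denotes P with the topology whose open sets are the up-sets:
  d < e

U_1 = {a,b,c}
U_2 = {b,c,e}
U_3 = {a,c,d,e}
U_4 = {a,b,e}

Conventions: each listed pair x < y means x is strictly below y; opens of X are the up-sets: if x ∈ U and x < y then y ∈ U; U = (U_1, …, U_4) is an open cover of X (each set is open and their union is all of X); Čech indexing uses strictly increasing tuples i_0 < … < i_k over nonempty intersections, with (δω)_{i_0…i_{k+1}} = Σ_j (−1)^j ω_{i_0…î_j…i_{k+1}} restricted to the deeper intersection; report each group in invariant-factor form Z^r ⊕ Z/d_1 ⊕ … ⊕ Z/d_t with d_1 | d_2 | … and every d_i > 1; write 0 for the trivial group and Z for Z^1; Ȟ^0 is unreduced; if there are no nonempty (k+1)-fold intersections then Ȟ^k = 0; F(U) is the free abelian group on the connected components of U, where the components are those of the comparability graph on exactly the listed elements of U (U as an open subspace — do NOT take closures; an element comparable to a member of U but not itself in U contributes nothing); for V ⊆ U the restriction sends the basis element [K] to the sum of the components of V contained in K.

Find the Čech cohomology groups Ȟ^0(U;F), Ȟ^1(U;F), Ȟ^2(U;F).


nonempty overlaps:
  U12={b,c} U13={a,c} U14={a,b} U23={c,e} U24={b,e} U34={a,e}
  U123={c} U124={b} U134={a} U234={e}
components per intersection:
  U1: {a} {b} {c}
  U2: {b} {c} {e}
  U3: {a} {c} {d,e}
  U4: {a} {b} {e}
  U12: {b} {c}
  U13: {a} {c}
  U14: {a} {b}
  U23: {c} {e}
  U24: {b} {e}
  U34: {a} {e}
  U123: {c}
  U124: {b}
  U134: {a}
  U234: {e}
C dims 12,12,4; δ0: rk 8, SNF 1^8; δ1: rk 4, SNF 1^4
degree 0: 12−8−0 = 4 → Ȟ^0 ≅ Z^4
degree 1: 12−4−8 = 0 → Ȟ^1 ≅ 0
degree 2: 4−0−4 = 0 → Ȟ^2 ≅ 0

Ȟ^0 ≅ Z^4,  Ȟ^1 ≅ 0,  Ȟ^2 ≅ 0


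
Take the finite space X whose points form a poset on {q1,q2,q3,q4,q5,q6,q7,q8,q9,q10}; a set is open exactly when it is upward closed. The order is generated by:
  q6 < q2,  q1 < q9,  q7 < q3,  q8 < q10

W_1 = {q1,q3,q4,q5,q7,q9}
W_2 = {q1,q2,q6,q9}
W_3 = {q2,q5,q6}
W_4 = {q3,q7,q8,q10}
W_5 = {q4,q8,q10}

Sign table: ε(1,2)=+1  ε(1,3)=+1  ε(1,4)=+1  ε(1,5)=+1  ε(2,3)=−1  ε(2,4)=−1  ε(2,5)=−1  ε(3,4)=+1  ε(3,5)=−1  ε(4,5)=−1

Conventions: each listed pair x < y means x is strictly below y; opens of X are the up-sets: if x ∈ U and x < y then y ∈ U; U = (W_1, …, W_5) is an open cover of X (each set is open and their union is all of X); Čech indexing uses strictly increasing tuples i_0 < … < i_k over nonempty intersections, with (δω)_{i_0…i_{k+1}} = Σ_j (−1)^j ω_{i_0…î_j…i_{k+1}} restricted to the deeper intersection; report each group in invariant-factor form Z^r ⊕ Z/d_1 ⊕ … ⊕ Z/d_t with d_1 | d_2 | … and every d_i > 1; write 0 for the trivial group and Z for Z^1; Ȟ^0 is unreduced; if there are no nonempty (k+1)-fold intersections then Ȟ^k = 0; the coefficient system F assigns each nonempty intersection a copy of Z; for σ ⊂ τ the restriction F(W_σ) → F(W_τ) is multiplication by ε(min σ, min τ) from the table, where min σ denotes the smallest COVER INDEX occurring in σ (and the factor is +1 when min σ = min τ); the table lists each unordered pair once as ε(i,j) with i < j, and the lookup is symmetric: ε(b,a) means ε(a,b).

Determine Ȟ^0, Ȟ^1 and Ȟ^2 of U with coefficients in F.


nerve simplices:
  W12={q1,q9} W13={q5} W14={q3,q7} W15={q4} W23={q2,q6} W45={q8,q10}
C dims 5,6; δ0: rk 5, SNF 1^4·2
degree 0: 5−5−0 = 0 → Ȟ^0 ≅ 0
degree 1: 6−0−5 = 1 plus torsion [2] → Ȟ^1 ≅ Z ⊕ Z/2
degree 2: 0−0−0 = 0 → Ȟ^2 ≅ 0

Ȟ^0 = 0, Ȟ^1 = Z ⊕ Z/2 and Ȟ^2 = 0


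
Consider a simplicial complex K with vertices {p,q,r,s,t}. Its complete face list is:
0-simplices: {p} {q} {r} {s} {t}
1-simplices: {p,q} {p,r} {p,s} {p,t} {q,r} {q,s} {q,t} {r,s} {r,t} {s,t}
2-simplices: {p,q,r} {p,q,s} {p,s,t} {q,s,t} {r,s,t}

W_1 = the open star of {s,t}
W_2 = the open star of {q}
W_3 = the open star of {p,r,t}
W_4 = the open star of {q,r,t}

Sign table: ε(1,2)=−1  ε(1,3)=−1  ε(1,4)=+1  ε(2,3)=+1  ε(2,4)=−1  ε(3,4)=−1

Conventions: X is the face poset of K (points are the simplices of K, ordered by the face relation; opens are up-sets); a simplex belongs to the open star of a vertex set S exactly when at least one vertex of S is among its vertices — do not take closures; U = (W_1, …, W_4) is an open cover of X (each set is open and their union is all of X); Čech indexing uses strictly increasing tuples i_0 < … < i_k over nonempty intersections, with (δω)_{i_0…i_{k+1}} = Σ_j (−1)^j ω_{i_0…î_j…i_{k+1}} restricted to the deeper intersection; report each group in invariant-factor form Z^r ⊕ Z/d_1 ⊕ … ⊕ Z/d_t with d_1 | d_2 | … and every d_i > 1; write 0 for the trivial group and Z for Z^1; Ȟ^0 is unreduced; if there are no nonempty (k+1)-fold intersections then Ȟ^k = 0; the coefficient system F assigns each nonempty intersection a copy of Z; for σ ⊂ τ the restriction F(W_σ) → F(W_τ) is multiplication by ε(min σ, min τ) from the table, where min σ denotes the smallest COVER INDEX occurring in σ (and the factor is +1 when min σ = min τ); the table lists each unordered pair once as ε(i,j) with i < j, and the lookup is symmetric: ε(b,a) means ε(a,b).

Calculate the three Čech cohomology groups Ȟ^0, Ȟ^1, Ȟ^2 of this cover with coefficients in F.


nerve of the cover:
  W1={{s},{t},{p,s},{p,t},{q,s},{q,t},{r,s},{r,t},{s,t},{p,q,s},{p,s,t},{q,s,t},{r,s,t}} W2={{q},{p,q},{q,r},{q,s},{q,t},{p,q,r},{p,q,s},{q,s,t}} W3={{p},{r},{t},{p,q},{p,r},{p,s},{p,t},{q,r},{q,t},{r,s},{r,t},{s,t},{p,q,r},{p,q,s},{p,s,t},{q,s,t},{r,s,t}} W4={{q},{r},{t},{p,q},{p,r},{p,t},{q,r},{q,s},{q,t},{r,s},{r,t},{s,t},{p,q,r},{p,q,s},{p,s,t},{q,s,t},{r,s,t}}
  W12={{q,s},{q,t},{p,q,s},{q,s,t}} W13={{t},{p,s},{p,t},{q,t},{r,s},{r,t},{s,t},{p,q,s},{p,s,t},{q,s,t},{r,s,t}} W14={{t},{p,t},{q,s},{q,t},{r,s},{r,t},{s,t},{p,q,s},{p,s,t},{q,s,t},{r,s,t}} W23={{p,q},{q,r},{q,t},{p,q,r},{p,q,s},{q,s,t}} W24={{q},{p,q},{q,r},{q,s},{q,t},{p,q,r},{p,q,s},{q,s,t}} W34={{r},{t},{p,q},{p,r},{p,t},{q,r},{q,t},{r,s},{r,t},{s,t},{p,q,r},{p,q,s},{p,s,t},{q,s,t},{r,s,t}}
  W123={{q,t},{p,q,s},{q,s,t}} W124={{q,s},{q,t},{p,q,s},{q,s,t}} W134={{t},{p,t},{q,t},{r,s},{r,t},{s,t},{p,q,s},{p,s,t},{q,s,t},{r,s,t}} W234={{p,q},{q,r},{q,t},{p,q,r},{p,q,s},{q,s,t}}
  W1234={{q,t},{p,q,s},{q,s,t}}
C dims 4,6,4,1; δ0: rk 3, SNF 1^3; δ1: rk 3, SNF 1^3; δ2: rk 1, SNF 1^1
Ȟ^0 = (4 − 3) − 0 = 1, so Ȟ^0 ≅ Z
Ȟ^1 = (6 − 3) − 3 = 0, so Ȟ^1 ≅ 0
Ȟ^2 = (4 − 1) − 3 = 0, so Ȟ^2 ≅ 0

Ȟ^0(U;F) ≅ Z,  Ȟ^1(U;F) ≅ 0,  Ȟ^2(U;F) ≅ 0


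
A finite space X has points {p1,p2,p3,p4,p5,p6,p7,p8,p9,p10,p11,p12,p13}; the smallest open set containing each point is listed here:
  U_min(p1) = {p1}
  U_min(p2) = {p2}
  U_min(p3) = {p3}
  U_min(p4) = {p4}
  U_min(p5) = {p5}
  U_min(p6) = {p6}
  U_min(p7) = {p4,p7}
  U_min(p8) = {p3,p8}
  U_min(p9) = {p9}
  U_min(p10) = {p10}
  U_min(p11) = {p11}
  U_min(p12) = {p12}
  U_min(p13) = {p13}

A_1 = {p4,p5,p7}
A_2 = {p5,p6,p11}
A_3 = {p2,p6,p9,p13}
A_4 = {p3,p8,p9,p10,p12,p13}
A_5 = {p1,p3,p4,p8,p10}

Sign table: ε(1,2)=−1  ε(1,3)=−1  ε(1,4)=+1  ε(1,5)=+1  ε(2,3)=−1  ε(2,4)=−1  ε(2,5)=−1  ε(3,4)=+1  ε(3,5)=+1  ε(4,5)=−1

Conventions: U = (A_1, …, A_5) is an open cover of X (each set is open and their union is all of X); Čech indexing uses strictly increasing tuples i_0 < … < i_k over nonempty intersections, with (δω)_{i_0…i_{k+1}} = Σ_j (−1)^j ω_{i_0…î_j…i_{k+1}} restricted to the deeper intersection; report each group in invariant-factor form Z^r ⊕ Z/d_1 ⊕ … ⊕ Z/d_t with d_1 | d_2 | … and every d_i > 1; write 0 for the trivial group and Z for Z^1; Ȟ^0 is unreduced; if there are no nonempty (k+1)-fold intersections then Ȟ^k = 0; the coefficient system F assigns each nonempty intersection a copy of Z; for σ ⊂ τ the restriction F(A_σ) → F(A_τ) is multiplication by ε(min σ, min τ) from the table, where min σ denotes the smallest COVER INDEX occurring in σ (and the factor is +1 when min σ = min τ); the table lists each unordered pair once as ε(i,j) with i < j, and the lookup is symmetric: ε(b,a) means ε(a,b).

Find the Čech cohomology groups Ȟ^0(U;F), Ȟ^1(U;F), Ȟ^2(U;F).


Ȟ^0 ≅ 0; Ȟ^1 ≅ Z/2; Ȟ^2 ≅ 0

nonempty intersections:
  A12={p5} A15={p4} A23={p6} A34={p9,p13} A45={p3,p8,p10}
C dims 5,5; δ0: rk 5, SNF 1^4·2
Ȟ^0: (5−5)−0=0 ⇒ 0
Ȟ^1: (5−0)−5=0 plus torsion [2] ⇒ Z/2
Ȟ^2: (0−0)−0=0 ⇒ 0


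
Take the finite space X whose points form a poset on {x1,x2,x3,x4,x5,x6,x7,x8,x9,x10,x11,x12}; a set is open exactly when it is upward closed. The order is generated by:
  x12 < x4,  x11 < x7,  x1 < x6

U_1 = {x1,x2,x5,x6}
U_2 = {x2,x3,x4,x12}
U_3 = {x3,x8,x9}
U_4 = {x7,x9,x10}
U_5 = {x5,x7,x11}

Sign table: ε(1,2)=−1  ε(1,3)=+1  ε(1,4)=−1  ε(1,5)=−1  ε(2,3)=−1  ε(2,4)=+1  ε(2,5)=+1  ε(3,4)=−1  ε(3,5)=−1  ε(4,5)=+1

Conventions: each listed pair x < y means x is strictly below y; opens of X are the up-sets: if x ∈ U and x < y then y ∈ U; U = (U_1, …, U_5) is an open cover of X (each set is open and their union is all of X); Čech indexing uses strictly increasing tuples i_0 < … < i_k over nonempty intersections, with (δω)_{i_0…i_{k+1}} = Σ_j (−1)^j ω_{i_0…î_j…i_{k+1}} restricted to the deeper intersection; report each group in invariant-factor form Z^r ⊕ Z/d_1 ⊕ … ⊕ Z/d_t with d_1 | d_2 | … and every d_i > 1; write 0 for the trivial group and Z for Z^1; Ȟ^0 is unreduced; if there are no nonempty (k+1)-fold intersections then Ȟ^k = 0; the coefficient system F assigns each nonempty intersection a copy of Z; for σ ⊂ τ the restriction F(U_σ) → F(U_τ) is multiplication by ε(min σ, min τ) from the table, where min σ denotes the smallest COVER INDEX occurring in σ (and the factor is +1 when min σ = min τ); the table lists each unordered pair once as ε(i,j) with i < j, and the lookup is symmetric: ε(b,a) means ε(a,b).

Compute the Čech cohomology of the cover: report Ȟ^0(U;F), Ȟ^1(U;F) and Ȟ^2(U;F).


intersection data:
  U12={x2} U15={x5} U23={x3} U34={x9} U45={x7}
C dims 5,5; δ0: rk 4, SNF 1^4
Ȟ^0 = (5 − 4) − 0 = 1, so Ȟ^0 ≅ Z
Ȟ^1 = (5 − 0) − 4 = 1, so Ȟ^1 ≅ Z
Ȟ^2 = (0 − 0) − 0 = 0, so Ȟ^2 ≅ 0

Ȟ^0 = Z,  Ȟ^1 = Z,  Ȟ^2 = 0


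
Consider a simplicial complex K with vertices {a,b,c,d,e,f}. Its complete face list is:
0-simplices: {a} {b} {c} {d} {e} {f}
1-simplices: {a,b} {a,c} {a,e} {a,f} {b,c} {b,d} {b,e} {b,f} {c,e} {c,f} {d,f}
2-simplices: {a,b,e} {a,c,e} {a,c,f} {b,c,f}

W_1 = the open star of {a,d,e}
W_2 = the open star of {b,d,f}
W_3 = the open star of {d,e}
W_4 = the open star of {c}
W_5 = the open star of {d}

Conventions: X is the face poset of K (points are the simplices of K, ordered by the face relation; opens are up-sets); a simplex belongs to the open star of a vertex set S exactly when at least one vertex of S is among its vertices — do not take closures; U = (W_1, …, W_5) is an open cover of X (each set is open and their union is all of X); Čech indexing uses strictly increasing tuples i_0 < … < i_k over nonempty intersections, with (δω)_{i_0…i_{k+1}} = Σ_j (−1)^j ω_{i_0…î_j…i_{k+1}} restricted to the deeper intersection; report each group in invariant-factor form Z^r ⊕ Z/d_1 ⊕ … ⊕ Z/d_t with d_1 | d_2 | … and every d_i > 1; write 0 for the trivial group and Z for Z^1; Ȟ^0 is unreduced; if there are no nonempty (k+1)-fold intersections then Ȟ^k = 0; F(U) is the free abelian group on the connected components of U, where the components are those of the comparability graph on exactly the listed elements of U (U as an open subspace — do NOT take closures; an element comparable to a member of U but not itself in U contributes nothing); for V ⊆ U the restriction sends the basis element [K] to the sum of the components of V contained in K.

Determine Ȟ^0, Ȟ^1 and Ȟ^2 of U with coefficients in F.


nerve of the cover:
  W1={{a},{d},{e},{a,b},{a,c},{a,e},{a,f},{b,d},{b,e},{c,e},{d,f},{a,b,e},{a,c,e},{a,c,f}} W2={{b},{d},{f},{a,b},{a,f},{b,c},{b,d},{b,e},{b,f},{c,f},{d,f},{a,b,e},{a,c,f},{b,c,f}} W3={{d},{e},{a,e},{b,d},{b,e},{c,e},{d,f},{a,b,e},{a,c,e}} W4={{c},{a,c},{b,c},{c,e},{c,f},{a,c,e},{a,c,f},{b,c,f}} W5={{d},{b,d},{d,f}}
  W12={{d},{a,b},{a,f},{b,d},{b,e},{d,f},{a,b,e},{a,c,f}} W13={{d},{e},{a,e},{b,d},{b,e},{c,e},{d,f},{a,b,e},{a,c,e}} W14={{a,c},{c,e},{a,c,e},{a,c,f}} W15={{d},{b,d},{d,f}} W23={{d},{b,d},{b,e},{d,f},{a,b,e}} W24={{b,c},{c,f},{a,c,f},{b,c,f}} W25={{d},{b,d},{d,f}} W34={{c,e},{a,c,e}} W35={{d},{b,d},{d,f}}
  W123={{d},{b,d},{b,e},{d,f},{a,b,e}} W124={{a,c,f}} W125={{d},{b,d},{d,f}} W134={{c,e},{a,c,e}} W135={{d},{b,d},{d,f}} W235={{d},{b,d},{d,f}}
  W1235={{d},{b,d},{d,f}}
components per intersection:
  W1: {{a},{e},{a,b},{a,c},{a,e},{a,f},{b,e},{c,e},{a,b,e},{a,c,e},{a,c,f}} {{d},{b,d},{d,f}}
  W2: {{b},{d},{f},{a,b},{a,f},{b,c},{b,d},{b,e},{b,f},{c,f},{d,f},{a,b,e},{a,c,f},{b,c,f}}
  W3: {{d},{b,d},{d,f}} {{e},{a,e},{b,e},{c,e},{a,b,e},{a,c,e}}
  W4: {{c},{a,c},{b,c},{c,e},{c,f},{a,c,e},{a,c,f},{b,c,f}}
  W5: {{d},{b,d},{d,f}}
  W12: {{d},{b,d},{d,f}} {{a,b},{b,e},{a,b,e}} {{a,f},{a,c,f}}
  W13: {{d},{b,d},{d,f}} {{e},{a,e},{b,e},{c,e},{a,b,e},{a,c,e}}
  W14: {{a,c},{c,e},{a,c,e},{a,c,f}}
  W15: {{d},{b,d},{d,f}}
  W23: {{d},{b,d},{d,f}} {{b,e},{a,b,e}}
  W24: {{b,c},{c,f},{a,c,f},{b,c,f}}
  W25: {{d},{b,d},{d,f}}
  W34: {{c,e},{a,c,e}}
  W35: {{d},{b,d},{d,f}}
  W123: {{d},{b,d},{d,f}} {{b,e},{a,b,e}}
  W124: {{a,c,f}}
  W125: {{d},{b,d},{d,f}}
  W134: {{c,e},{a,c,e}}
  W135: {{d},{b,d},{d,f}}
  W235: {{d},{b,d},{d,f}}
  W1235: {{d},{b,d},{d,f}}
C dims 7,13,7,1; δ0: rk 6, SNF 1^6; δ1: rk 6, SNF 1^6; δ2: rk 1, SNF 1^1
Ȟ^0 = (7 − 6) − 0 = 1, so Ȟ^0 ≅ Z
Ȟ^1 = (13 − 6) − 6 = 1, so Ȟ^1 ≅ Z
Ȟ^2 = (7 − 1) − 6 = 0, so Ȟ^2 ≅ 0

Ȟ^0 ≅ Z,  Ȟ^1 ≅ Z,  Ȟ^2 ≅ 0


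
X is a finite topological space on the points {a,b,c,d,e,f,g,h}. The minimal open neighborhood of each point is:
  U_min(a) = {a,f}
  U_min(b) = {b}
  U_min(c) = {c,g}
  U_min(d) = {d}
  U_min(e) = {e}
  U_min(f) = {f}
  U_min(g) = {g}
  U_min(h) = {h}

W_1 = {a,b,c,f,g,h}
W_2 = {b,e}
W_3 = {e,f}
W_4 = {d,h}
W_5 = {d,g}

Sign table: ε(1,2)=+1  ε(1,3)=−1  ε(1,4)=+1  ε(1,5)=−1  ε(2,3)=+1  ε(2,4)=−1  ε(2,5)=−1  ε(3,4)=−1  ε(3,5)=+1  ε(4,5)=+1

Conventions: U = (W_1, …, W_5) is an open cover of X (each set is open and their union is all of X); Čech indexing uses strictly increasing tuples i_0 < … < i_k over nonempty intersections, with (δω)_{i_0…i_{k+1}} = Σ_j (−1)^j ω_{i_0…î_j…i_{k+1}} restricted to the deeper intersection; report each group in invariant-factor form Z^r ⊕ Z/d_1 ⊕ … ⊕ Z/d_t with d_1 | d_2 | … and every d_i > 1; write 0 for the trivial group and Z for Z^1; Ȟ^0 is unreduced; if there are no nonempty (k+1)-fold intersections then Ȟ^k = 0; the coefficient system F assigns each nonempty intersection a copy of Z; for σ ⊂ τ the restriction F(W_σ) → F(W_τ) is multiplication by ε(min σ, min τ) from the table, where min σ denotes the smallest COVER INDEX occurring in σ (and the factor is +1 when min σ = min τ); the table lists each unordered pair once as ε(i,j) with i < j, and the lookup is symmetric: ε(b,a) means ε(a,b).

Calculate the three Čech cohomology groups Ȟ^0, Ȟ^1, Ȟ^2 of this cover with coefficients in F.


cover nerve:
  W12={b} W13={f} W14={h} W15={g} W23={e} W45={d}
C dims 5,6; δ0: rk 5, SNF 1^4·2
Ȟ^0: (5−5)−0=0 ⇒ 0
Ȟ^1: (6−0)−5=1 plus torsion [2] ⇒ Z ⊕ Z/2
Ȟ^2: (0−0)−0=0 ⇒ 0

Ȟ^0 ≅ 0; Ȟ^1 ≅ Z ⊕ Z/2; Ȟ^2 ≅ 0


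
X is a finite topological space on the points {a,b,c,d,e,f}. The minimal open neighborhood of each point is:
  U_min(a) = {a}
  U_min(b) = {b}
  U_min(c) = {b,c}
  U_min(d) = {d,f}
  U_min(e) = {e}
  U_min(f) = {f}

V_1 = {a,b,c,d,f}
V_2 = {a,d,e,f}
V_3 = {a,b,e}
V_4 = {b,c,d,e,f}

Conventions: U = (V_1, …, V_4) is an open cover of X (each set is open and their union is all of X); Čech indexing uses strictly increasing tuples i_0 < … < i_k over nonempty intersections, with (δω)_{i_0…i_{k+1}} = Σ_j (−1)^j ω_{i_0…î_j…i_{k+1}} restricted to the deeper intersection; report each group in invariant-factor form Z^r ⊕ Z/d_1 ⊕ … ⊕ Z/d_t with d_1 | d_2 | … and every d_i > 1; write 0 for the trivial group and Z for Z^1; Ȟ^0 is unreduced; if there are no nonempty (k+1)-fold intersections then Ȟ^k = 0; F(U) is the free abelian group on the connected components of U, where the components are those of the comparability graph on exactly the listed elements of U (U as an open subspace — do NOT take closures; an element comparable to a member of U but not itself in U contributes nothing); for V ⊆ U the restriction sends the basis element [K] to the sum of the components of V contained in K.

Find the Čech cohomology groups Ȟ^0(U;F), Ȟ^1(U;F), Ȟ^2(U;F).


intersection data:
  V12={a,d,f} V13={a,b} V14={b,c,d,f} V23={a,e} V24={d,e,f} V34={b,e}
  V123={a} V124={d,f} V134={b} V234={e}
components per intersection:
  V1: {a} {b,c} {d,f}
  V2: {a} {d,f} {e}
  V3: {a} {b} {e}
  V4: {b,c} {d,f} {e}
  V12: {a} {d,f}
  V13: {a} {b}
  V14: {b,c} {d,f}
  V23: {a} {e}
  V24: {d,f} {e}
  V34: {b} {e}
  V123: {a}
  V124: {d,f}
  V134: {b}
  V234: {e}
C dims 12,12,4; δ0: rk 8, SNF 1^8; δ1: rk 4, SNF 1^4
Ȟ^0 = (12 − 8) − 0 = 4, so Ȟ^0 ≅ Z^4
Ȟ^1 = (12 − 4) − 8 = 0, so Ȟ^1 ≅ 0
Ȟ^2 = (4 − 0) − 4 = 0, so Ȟ^2 ≅ 0

Ȟ^0(U;F) ≅ Z^4, Ȟ^1(U;F) ≅ 0, Ȟ^2(U;F) ≅ 0


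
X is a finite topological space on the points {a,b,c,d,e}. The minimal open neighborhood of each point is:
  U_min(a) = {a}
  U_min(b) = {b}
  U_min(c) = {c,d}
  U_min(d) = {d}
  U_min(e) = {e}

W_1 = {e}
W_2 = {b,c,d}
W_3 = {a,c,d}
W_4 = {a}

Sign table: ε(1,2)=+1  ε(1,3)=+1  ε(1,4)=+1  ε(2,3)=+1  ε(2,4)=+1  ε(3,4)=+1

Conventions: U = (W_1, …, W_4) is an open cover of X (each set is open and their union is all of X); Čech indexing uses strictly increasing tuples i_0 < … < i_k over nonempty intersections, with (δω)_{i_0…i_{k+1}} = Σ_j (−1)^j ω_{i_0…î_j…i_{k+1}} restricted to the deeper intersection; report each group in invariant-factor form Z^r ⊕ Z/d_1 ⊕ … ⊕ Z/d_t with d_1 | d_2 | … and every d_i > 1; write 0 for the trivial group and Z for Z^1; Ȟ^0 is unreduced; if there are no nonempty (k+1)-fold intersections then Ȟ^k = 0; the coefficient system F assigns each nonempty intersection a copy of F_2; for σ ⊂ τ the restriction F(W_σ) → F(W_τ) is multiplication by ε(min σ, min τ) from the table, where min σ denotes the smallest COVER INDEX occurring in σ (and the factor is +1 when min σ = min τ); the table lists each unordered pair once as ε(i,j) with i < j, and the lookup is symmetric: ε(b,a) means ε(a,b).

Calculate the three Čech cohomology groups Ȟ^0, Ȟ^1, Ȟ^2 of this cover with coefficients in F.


Ȟ^0 ≅ Z/2 ⊕ Z/2; Ȟ^1 ≅ 0; Ȟ^2 ≅ 0

cover nerve:
  W23={c,d} W34={a}
C dims 4,2; δ0: rk_F2 2
Ȟ^0: (4−2)−0=2 ⇒ Z/2 ⊕ Z/2
Ȟ^1: (2−0)−2=0 ⇒ 0
Ȟ^2: (0−0)−0=0 ⇒ 0


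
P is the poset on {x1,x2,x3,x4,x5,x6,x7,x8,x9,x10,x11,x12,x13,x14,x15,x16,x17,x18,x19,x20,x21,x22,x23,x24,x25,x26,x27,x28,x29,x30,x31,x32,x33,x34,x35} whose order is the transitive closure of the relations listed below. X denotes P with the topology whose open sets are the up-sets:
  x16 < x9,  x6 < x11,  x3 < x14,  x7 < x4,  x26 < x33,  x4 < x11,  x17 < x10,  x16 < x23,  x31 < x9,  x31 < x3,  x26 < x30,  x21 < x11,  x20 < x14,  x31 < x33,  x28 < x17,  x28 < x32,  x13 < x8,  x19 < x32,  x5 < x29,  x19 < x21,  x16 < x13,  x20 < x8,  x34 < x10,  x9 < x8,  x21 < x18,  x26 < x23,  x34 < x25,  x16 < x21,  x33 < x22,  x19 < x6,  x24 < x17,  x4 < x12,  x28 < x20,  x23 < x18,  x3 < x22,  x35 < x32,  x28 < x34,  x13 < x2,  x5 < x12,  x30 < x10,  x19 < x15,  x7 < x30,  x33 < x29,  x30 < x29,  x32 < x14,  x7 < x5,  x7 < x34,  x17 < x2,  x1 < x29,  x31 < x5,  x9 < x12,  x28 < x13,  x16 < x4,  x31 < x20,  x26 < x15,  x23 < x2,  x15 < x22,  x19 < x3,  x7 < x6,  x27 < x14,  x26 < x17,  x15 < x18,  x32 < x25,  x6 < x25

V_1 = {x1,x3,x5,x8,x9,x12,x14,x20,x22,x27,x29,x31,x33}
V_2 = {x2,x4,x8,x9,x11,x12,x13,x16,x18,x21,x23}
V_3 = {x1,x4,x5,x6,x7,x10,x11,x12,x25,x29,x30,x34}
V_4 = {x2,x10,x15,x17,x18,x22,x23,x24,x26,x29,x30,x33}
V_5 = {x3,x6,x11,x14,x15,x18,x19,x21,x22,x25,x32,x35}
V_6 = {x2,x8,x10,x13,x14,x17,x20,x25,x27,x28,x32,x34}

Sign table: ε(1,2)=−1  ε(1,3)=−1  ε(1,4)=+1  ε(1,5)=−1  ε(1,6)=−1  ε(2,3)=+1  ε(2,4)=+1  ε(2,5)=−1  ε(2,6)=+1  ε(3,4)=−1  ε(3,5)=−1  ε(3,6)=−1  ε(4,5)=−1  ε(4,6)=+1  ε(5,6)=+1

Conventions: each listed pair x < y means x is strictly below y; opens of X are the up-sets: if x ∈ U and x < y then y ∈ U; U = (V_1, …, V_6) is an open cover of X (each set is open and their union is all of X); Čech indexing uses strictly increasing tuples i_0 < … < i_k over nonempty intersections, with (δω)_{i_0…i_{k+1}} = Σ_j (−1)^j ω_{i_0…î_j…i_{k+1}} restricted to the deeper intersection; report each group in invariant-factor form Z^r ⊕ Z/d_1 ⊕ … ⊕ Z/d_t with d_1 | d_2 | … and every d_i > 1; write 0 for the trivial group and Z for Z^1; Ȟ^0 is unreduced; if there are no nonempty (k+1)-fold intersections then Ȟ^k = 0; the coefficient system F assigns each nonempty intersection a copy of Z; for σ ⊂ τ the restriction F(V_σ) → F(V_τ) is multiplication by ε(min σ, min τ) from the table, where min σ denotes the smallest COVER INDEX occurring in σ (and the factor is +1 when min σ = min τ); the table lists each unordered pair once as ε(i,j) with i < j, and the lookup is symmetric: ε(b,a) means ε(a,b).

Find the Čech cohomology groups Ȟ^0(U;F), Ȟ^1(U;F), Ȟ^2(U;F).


Ȟ^0 ≅ 0, Ȟ^1 ≅ Z/2 and Ȟ^2 ≅ Z

intersection data:
  V12={x8,x9,x12} V13={x1,x5,x12,x29} V14={x22,x29,x33} V15={x3,x14,x22} V16={x8,x14,x20,x27} V23={x4,x11,x12} V24={x2,x18,x23} V25={x11,x18,x21} V26={x2,x8,x13} V34={x10,x29,x30} V35={x6,x11,x25} V36={x10,x25,x34} V45={x15,x18,x22} V46={x2,x10,x17} V56={x14,x25,x32}
  V123={x12} V126={x8} V134={x29} V145={x22} V156={x14} V235={x11} V245={x18} V246={x2} V346={x10} V356={x25}
C dims 6,15,10; δ0: rk 6, SNF 1^5·2; δ1: rk 9, SNF 1^9
Ȟ^0 = (6 − 6) − 0 = 0, so Ȟ^0 ≅ 0
Ȟ^1 = (15 − 9) − 6 = 0 plus torsion [2], so Ȟ^1 ≅ Z/2
Ȟ^2 = (10 − 0) − 9 = 1, so Ȟ^2 ≅ Z


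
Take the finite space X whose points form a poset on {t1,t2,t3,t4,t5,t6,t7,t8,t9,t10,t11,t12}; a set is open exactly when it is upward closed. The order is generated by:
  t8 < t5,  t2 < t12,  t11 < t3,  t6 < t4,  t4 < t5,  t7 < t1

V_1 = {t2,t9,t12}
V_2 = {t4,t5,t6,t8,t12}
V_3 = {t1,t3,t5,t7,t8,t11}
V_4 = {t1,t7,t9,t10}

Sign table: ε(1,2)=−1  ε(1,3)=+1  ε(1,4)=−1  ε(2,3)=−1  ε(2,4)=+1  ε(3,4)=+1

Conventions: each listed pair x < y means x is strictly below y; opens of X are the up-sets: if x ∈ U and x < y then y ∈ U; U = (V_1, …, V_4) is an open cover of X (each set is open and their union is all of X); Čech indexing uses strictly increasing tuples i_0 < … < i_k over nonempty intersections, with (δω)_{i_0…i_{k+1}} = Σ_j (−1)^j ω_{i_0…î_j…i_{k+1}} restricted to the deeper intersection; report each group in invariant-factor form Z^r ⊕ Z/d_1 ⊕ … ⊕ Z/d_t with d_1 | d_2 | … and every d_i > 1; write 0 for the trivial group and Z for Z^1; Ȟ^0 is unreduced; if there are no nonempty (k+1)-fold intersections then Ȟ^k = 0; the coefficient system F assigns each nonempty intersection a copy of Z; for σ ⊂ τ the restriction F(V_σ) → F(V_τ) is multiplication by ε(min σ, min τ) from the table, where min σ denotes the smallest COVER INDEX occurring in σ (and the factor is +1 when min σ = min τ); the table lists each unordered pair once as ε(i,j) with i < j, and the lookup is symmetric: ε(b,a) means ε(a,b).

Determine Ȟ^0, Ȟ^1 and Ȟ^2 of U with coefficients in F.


nerve of the cover:
  V12={t12} V14={t9} V23={t5,t8} V34={t1,t7}
C dims 4,4; δ0: rk 4, SNF 1^3·2
Ȟ^0 = (4 − 4) − 0 = 0, so Ȟ^0 ≅ 0
Ȟ^1 = (4 − 0) − 4 = 0 plus torsion [2], so Ȟ^1 ≅ Z/2
Ȟ^2 = (0 − 0) − 0 = 0, so Ȟ^2 ≅ 0

Ȟ^0 ≅ 0, Ȟ^1 ≅ Z/2, Ȟ^2 ≅ 0


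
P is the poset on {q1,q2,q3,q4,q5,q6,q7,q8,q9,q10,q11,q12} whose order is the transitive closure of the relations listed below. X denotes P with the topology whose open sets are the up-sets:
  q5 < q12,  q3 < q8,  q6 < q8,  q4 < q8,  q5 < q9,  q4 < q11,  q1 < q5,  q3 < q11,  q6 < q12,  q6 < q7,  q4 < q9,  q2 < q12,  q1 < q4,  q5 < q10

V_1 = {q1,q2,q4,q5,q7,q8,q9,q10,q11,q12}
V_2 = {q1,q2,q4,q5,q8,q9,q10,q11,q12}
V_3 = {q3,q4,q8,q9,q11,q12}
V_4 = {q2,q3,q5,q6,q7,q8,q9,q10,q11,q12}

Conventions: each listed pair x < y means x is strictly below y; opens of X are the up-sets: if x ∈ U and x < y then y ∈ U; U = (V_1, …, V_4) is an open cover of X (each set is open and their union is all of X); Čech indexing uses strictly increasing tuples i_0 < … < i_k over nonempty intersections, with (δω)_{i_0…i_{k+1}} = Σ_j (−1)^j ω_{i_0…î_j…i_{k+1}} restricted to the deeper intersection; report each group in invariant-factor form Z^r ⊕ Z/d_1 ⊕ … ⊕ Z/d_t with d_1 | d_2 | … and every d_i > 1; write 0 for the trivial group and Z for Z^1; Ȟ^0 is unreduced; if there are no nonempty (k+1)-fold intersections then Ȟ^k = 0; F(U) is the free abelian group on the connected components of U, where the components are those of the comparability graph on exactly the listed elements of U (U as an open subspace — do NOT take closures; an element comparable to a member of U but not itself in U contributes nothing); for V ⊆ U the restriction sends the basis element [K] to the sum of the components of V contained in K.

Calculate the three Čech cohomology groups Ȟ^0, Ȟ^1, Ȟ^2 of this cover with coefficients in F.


Ȟ^0(U;F) ≅ Z, Ȟ^1(U;F) ≅ Z and Ȟ^2(U;F) ≅ 0

intersection data:
  V12={q1,q2,q4,q5,q8,q9,q10,q11,q12} V13={q4,q8,q9,q11,q12} V14={q2,q5,q7,q8,q9,q10,q11,q12} V23={q4,q8,q9,q11,q12} V24={q2,q5,q8,q9,q10,q11,q12} V34={q3,q8,q9,q11,q12}
  V123={q4,q8,q9,q11,q12} V124={q2,q5,q8,q9,q10,q11,q12} V134={q8,q9,q11,q12} V234={q8,q9,q11,q12}
  V1234={q8,q9,q11,q12}
components per intersection:
  V1: {q1,q2,q4,q5,q8,q9,q10,q11,q12} {q7}
  V2: {q1,q2,q4,q5,q8,q9,q10,q11,q12}
  V3: {q3,q4,q8,q9,q11} {q12}
  V4: {q2,q3,q5,q6,q7,q8,q9,q10,q11,q12}
  V12: {q1,q2,q4,q5,q8,q9,q10,q11,q12}
  V13: {q4,q8,q9,q11} {q12}
  V14: {q2,q5,q9,q10,q12} {q7} {q8} {q11}
  V23: {q4,q8,q9,q11} {q12}
  V24: {q2,q5,q9,q10,q12} {q8} {q11}
  V34: {q3,q8,q11} {q9} {q12}
  V123: {q4,q8,q9,q11} {q12}
  V124: {q2,q5,q9,q10,q12} {q8} {q11}
  V134: {q8} {q9} {q11} {q12}
  V234: {q8} {q9} {q11} {q12}
  V1234: {q8} {q9} {q11} {q12}
C dims 6,15,13,4; δ0: rk 5, SNF 1^5; δ1: rk 9, SNF 1^9; δ2: rk 4, SNF 1^4
Ȟ^0 = (6 − 5) − 0 = 1, so Ȟ^0 ≅ Z
Ȟ^1 = (15 − 9) − 5 = 1, so Ȟ^1 ≅ Z
Ȟ^2 = (13 − 4) − 9 = 0, so Ȟ^2 ≅ 0


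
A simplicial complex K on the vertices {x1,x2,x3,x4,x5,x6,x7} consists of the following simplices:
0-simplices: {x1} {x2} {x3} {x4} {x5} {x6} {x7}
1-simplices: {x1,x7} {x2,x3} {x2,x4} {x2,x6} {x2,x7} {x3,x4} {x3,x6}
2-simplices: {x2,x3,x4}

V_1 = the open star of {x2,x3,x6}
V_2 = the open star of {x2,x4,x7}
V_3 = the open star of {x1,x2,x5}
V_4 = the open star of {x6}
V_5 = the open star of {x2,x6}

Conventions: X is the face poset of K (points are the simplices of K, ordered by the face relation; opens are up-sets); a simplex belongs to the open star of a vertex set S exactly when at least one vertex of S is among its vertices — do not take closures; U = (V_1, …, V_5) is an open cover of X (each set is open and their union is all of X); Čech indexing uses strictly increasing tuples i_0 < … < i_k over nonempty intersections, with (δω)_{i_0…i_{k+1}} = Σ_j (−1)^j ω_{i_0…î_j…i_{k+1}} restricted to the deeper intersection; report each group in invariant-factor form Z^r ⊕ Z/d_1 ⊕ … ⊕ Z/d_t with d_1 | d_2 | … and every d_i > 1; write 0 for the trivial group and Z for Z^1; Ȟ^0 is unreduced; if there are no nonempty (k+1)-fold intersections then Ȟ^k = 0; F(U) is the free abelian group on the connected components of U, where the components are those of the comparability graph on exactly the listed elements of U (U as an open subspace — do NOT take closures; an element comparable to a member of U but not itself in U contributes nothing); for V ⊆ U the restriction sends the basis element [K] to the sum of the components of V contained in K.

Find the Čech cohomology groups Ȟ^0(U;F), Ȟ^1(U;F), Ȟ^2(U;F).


Ȟ^0 = Z^2, Ȟ^1 = 0 and Ȟ^2 = 0

intersection data:
  V1={{x2},{x3},{x6},{x2,x3},{x2,x4},{x2,x6},{x2,x7},{x3,x4},{x3,x6},{x2,x3,x4}} V2={{x2},{x4},{x7},{x1,x7},{x2,x3},{x2,x4},{x2,x6},{x2,x7},{x3,x4},{x2,x3,x4}} V3={{x1},{x2},{x5},{x1,x7},{x2,x3},{x2,x4},{x2,x6},{x2,x7},{x2,x3,x4}} V4={{x6},{x2,x6},{x3,x6}} V5={{x2},{x6},{x2,x3},{x2,x4},{x2,x6},{x2,x7},{x3,x6},{x2,x3,x4}}
  V12={{x2},{x2,x3},{x2,x4},{x2,x6},{x2,x7},{x3,x4},{x2,x3,x4}} V13={{x2},{x2,x3},{x2,x4},{x2,x6},{x2,x7},{x2,x3,x4}} V14={{x6},{x2,x6},{x3,x6}} V15={{x2},{x6},{x2,x3},{x2,x4},{x2,x6},{x2,x7},{x3,x6},{x2,x3,x4}} V23={{x2},{x1,x7},{x2,x3},{x2,x4},{x2,x6},{x2,x7},{x2,x3,x4}} V24={{x2,x6}} V25={{x2},{x2,x3},{x2,x4},{x2,x6},{x2,x7},{x2,x3,x4}} V34={{x2,x6}} V35={{x2},{x2,x3},{x2,x4},{x2,x6},{x2,x7},{x2,x3,x4}} V45={{x6},{x2,x6},{x3,x6}}
  V123={{x2},{x2,x3},{x2,x4},{x2,x6},{x2,x7},{x2,x3,x4}} V124={{x2,x6}} V125={{x2},{x2,x3},{x2,x4},{x2,x6},{x2,x7},{x2,x3,x4}} V134={{x2,x6}} V135={{x2},{x2,x3},{x2,x4},{x2,x6},{x2,x7},{x2,x3,x4}} V145={{x6},{x2,x6},{x3,x6}} V234={{x2,x6}} V235={{x2},{x2,x3},{x2,x4},{x2,x6},{x2,x7},{x2,x3,x4}} V245={{x2,x6}} V345={{x2,x6}}
  V1234={{x2,x6}} V1235={{x2},{x2,x3},{x2,x4},{x2,x6},{x2,x7},{x2,x3,x4}} V1245={{x2,x6}} V1345={{x2,x6}} V2345={{x2,x6}}
  V12345={{x2,x6}}
components per intersection:
  V1: {{x2},{x3},{x6},{x2,x3},{x2,x4},{x2,x6},{x2,x7},{x3,x4},{x3,x6},{x2,x3,x4}}
  V2: {{x2},{x4},{x7},{x1,x7},{x2,x3},{x2,x4},{x2,x6},{x2,x7},{x3,x4},{x2,x3,x4}}
  V3: {{x1},{x1,x7}} {{x2},{x2,x3},{x2,x4},{x2,x6},{x2,x7},{x2,x3,x4}} {{x5}}
  V4: {{x6},{x2,x6},{x3,x6}}
  V5: {{x2},{x6},{x2,x3},{x2,x4},{x2,x6},{x2,x7},{x3,x6},{x2,x3,x4}}
  V12: {{x2},{x2,x3},{x2,x4},{x2,x6},{x2,x7},{x3,x4},{x2,x3,x4}}
  V13: {{x2},{x2,x3},{x2,x4},{x2,x6},{x2,x7},{x2,x3,x4}}
  V14: {{x6},{x2,x6},{x3,x6}}
  V15: {{x2},{x6},{x2,x3},{x2,x4},{x2,x6},{x2,x7},{x3,x6},{x2,x3,x4}}
  V23: {{x2},{x2,x3},{x2,x4},{x2,x6},{x2,x7},{x2,x3,x4}} {{x1,x7}}
  V24: {{x2,x6}}
  V25: {{x2},{x2,x3},{x2,x4},{x2,x6},{x2,x7},{x2,x3,x4}}
  V34: {{x2,x6}}
  V35: {{x2},{x2,x3},{x2,x4},{x2,x6},{x2,x7},{x2,x3,x4}}
  V45: {{x6},{x2,x6},{x3,x6}}
  V123: {{x2},{x2,x3},{x2,x4},{x2,x6},{x2,x7},{x2,x3,x4}}
  V124: {{x2,x6}}
  V125: {{x2},{x2,x3},{x2,x4},{x2,x6},{x2,x7},{x2,x3,x4}}
  V134: {{x2,x6}}
  V135: {{x2},{x2,x3},{x2,x4},{x2,x6},{x2,x7},{x2,x3,x4}}
  V145: {{x6},{x2,x6},{x3,x6}}
  V234: {{x2,x6}}
  V235: {{x2},{x2,x3},{x2,x4},{x2,x6},{x2,x7},{x2,x3,x4}}
  V245: {{x2,x6}}
  V345: {{x2,x6}}
  V1234: {{x2,x6}}
  V1235: {{x2},{x2,x3},{x2,x4},{x2,x6},{x2,x7},{x2,x3,x4}}
  V1245: {{x2,x6}}
  V1345: {{x2,x6}}
  V2345: {{x2,x6}}
  V12345: {{x2,x6}}
C dims 7,11,10,5; δ0: rk 5, SNF 1^5; δ1: rk 6, SNF 1^6; δ2: rk 4, SNF 1^4
Ȟ^0 = (7 − 5) − 0 = 2, so Ȟ^0 ≅ Z^2
Ȟ^1 = (11 − 6) − 5 = 0, so Ȟ^1 ≅ 0
Ȟ^2 = (10 − 4) − 6 = 0, so Ȟ^2 ≅ 0
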